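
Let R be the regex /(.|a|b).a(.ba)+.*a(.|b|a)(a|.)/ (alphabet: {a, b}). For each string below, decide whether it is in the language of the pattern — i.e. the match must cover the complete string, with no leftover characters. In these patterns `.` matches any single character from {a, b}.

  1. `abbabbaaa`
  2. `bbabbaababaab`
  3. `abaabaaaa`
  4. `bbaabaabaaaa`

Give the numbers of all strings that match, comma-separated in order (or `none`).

1. `abbabbaaa` → no match
2 → match
3. `abaabaaaa` → match
4. `bbaabaabaaaa` → match

2, 3, 4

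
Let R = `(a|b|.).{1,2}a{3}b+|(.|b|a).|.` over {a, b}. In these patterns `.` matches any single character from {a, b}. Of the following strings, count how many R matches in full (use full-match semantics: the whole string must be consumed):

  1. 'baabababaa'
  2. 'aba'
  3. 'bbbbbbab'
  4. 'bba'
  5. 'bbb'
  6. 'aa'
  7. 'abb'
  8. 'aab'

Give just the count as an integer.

1

1. 'baabababaa' → no match
2. 'aba' → no match
3. 'bbbbbbab' → no match
4. 'bba' → no match
5. 'bbb' → no match
6. 'aa' → match
7. 'abb' → no match
8. 'aab' → no match
Total matched: 1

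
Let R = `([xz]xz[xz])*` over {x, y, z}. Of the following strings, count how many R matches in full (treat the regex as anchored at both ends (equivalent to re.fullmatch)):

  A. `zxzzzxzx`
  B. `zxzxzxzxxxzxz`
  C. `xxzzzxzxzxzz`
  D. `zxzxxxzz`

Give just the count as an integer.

A → match
B → no match
C → match
D → match
Total matched: 3

3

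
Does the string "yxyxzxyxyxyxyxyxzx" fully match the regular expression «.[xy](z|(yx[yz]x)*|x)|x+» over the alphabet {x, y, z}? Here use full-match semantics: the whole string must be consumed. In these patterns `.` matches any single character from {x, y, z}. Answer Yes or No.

Yes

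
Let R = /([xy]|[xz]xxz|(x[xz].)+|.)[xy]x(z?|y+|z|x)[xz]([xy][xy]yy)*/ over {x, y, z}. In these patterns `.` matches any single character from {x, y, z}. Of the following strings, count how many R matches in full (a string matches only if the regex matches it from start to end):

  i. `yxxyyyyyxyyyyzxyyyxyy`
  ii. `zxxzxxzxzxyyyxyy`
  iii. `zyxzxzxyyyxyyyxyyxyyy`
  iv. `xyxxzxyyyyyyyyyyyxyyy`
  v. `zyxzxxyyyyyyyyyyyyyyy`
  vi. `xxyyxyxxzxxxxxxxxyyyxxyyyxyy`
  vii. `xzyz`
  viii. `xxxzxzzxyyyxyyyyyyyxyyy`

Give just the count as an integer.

i → no match
ii → no match
iii → no match
iv → match
v → match
vi → no match
vii → no match
viii → no match
Total matched: 2

2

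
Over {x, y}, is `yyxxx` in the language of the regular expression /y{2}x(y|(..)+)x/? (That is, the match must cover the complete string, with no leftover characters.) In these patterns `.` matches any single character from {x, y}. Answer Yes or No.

No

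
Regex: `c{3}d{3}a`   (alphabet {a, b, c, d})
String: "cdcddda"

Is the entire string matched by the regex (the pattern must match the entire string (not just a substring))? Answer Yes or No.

No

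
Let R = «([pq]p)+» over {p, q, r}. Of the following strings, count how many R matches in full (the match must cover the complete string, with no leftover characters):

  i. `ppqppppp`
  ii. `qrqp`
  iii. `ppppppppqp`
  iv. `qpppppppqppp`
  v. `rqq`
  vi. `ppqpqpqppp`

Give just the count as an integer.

i → match
ii → no match
iii → match
iv → match
v → no match — must end with `p`
vi → match
Total matched: 4

4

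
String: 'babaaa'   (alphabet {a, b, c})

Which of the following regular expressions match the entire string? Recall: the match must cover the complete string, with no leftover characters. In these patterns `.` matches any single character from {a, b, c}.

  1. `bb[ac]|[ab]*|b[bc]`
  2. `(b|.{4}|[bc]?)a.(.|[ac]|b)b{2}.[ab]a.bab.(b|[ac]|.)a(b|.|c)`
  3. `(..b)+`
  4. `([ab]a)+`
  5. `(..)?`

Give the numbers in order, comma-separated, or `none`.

1 → match
2 → no match
3 → no match — must end with 'b'
4 → match
5 → no match

1, 4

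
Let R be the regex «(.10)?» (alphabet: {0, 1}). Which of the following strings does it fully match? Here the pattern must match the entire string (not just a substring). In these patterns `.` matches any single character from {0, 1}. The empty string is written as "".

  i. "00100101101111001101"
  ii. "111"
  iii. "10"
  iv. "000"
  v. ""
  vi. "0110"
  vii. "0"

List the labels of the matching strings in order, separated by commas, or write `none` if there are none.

v

i → no match
ii → no match
iii → no match
iv → no match
v → match
vi → no match
vii → no match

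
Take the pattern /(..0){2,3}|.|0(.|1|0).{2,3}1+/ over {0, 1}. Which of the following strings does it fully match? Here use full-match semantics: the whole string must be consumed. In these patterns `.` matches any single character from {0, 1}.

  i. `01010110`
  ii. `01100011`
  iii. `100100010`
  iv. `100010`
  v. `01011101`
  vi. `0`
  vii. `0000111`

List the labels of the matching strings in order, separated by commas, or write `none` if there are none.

i → no match
ii → no match
iii → match
iv → match
v → no match
vi → match
vii → match

iii, iv, vi, vii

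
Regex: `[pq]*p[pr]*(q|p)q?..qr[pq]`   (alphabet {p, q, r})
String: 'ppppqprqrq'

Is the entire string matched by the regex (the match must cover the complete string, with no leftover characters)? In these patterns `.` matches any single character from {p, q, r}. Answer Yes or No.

Yes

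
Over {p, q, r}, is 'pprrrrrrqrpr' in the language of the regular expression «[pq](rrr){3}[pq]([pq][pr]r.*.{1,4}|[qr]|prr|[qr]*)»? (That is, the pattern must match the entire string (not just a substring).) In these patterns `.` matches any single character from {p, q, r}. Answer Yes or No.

No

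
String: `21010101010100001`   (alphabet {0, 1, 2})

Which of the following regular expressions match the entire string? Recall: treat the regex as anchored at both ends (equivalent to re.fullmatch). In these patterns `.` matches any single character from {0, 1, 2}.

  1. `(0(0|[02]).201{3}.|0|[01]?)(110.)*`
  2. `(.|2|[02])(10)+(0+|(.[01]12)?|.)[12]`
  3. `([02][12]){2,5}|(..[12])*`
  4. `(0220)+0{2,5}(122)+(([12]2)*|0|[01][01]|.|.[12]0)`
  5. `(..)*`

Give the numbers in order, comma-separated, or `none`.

1 → no match
2 → match
3 → no match
4 → no match — must start with `0220`
5 → no match

2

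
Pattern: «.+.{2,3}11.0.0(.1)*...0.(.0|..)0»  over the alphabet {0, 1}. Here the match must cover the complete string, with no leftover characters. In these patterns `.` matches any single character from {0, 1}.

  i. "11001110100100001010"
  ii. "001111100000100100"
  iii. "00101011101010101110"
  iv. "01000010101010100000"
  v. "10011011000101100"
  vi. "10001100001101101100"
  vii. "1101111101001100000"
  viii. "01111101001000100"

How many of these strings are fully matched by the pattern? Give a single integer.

6

i → match
ii → match
iii → match
iv → no match
v → no match
vi → match
vii → match
viii → match
Total matched: 6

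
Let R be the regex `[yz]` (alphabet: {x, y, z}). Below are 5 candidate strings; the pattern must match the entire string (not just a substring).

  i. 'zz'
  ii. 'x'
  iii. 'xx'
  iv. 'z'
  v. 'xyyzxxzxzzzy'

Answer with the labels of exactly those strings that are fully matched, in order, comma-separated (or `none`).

i → no match
ii → no match
iii → no match
iv → match
v → no match

iv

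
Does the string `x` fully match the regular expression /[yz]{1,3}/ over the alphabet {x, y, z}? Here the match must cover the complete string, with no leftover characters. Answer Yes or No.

No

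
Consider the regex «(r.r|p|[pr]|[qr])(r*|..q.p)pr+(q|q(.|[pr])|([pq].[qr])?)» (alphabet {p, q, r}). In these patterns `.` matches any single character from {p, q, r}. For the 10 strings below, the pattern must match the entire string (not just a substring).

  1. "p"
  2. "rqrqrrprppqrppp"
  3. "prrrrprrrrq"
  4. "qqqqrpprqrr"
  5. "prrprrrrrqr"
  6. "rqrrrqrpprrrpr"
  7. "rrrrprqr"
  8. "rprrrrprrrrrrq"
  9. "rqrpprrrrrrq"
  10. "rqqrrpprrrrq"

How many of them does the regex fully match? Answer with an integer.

1. "p" → no match
2 → no match
3. "prrrrprrrrq" → match
4. "qqqqrpprqrr" → match
5. "prrprrrrrqr" → match
6 → no match
7. "rrrrprqr" → match
8 → match
9. "rqrpprrrrrrq" → no match
10. "rqqrrpprrrrq" → no match
Total matched: 5

5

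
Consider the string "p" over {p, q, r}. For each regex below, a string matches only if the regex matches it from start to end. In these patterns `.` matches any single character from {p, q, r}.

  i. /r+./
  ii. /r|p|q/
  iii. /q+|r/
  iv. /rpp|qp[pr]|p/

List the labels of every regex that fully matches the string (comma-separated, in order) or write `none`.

ii, iv

i → no match — must start with "r"
ii → match
iii → no match
iv → match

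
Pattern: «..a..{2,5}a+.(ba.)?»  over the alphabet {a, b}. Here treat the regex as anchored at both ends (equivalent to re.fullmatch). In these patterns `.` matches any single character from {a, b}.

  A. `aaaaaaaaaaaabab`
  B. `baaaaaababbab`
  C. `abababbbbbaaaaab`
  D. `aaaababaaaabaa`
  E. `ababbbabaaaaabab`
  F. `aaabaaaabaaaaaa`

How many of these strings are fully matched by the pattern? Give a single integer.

A → match
B → match
C → no match
D → match
E → match
F → match
Total matched: 5

5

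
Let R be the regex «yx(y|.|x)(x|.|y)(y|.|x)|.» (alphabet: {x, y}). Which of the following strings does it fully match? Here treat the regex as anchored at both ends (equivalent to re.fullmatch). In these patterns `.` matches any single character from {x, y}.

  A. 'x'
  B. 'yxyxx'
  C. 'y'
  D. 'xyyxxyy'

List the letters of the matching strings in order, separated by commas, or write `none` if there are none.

A, B, C

A → match
B → match
C → match
D → no match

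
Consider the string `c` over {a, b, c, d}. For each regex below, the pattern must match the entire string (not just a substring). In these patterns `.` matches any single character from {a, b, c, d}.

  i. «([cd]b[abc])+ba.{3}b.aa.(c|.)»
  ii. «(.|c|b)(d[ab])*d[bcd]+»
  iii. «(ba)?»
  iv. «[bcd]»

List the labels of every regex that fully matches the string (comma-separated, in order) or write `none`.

i → no match
ii → no match
iii → no match
iv → match

iv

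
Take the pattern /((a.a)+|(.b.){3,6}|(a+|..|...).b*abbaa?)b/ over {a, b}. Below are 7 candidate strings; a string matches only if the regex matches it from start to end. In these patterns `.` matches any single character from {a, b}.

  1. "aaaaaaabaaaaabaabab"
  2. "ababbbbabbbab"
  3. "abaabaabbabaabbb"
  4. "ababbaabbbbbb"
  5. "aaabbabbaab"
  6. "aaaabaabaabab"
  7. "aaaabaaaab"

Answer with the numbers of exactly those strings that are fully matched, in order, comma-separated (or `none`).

1, 3, 4, 5, 6, 7

1 → match
2 → no match
3 → match
4 → match
5 → match
6 → match
7 → match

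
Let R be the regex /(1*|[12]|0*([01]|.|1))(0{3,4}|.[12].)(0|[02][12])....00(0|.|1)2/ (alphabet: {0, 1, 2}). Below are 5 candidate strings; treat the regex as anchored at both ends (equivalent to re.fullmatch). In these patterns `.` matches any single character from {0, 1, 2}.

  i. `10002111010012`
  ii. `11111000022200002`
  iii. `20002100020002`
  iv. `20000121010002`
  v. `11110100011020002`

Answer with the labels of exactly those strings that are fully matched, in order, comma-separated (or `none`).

i → match
ii → match
iii → match
iv → match
v → no match

i, ii, iii, iv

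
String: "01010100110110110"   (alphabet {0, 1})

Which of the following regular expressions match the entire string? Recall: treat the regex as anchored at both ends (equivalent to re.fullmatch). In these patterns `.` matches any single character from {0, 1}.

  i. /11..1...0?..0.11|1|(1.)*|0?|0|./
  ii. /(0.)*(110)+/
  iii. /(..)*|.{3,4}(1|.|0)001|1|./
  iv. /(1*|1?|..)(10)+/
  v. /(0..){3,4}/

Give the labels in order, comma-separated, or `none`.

i → no match
ii → match
iii → no match
iv → no match
v → no match

ii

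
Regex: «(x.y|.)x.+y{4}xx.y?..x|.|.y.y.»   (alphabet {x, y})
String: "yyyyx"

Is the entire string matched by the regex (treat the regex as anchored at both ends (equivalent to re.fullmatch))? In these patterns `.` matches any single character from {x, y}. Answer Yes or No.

Yes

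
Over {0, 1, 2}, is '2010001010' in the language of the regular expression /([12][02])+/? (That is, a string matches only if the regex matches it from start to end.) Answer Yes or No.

No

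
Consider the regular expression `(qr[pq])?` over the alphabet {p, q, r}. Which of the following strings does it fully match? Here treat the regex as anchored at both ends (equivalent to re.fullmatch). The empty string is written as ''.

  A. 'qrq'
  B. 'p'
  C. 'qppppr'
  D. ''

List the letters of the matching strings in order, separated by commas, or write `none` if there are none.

A, D

A → match
B → no match
C → no match
D → match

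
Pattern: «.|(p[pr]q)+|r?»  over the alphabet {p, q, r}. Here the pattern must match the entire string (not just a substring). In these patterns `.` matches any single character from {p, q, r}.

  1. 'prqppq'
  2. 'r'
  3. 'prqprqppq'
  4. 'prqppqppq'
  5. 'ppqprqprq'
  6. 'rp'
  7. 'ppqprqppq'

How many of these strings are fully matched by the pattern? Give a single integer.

1. 'prqppq' → match
2. 'r' → match
3. 'prqprqppq' → match
4. 'prqppqppq' → match
5. 'ppqprqprq' → match
6. 'rp' → no match
7. 'ppqprqppq' → match
Total matched: 6

6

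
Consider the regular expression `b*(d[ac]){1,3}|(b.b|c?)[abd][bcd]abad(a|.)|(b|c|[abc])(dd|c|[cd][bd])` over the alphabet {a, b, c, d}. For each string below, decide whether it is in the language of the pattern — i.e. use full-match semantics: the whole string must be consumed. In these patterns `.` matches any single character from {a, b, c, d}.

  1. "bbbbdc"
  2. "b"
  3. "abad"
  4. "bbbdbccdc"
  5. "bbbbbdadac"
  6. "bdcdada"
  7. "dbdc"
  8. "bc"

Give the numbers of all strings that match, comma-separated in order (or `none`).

1 → match
2 → no match
3 → no match
4 → no match
5 → no match
6 → match
7 → no match
8 → match

1, 6, 8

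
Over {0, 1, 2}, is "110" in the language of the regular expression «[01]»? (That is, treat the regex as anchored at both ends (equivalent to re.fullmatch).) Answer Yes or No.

No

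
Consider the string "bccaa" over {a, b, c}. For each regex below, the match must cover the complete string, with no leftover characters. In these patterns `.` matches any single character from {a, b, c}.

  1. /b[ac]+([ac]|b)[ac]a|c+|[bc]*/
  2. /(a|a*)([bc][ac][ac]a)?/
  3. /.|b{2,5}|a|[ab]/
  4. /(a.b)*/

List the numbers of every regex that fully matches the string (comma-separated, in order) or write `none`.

1 → match
2 → no match
3 → no match
4 → no match

1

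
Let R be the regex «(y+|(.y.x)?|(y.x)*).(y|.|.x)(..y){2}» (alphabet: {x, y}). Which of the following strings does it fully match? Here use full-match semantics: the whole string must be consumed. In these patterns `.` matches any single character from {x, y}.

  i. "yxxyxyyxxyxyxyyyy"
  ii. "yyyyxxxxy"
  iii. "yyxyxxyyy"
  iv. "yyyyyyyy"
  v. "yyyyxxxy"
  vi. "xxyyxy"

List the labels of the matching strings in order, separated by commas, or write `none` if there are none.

iv

i → no match
ii → no match
iii → no match
iv → match
v → no match
vi → no match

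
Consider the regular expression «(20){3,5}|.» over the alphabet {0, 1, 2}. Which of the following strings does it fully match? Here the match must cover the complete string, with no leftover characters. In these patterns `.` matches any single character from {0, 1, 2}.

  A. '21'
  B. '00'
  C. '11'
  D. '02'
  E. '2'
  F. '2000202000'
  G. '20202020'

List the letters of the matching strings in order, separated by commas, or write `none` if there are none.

E, G

A → no match
B → no match
C → no match
D → no match
E → match
F → no match
G → match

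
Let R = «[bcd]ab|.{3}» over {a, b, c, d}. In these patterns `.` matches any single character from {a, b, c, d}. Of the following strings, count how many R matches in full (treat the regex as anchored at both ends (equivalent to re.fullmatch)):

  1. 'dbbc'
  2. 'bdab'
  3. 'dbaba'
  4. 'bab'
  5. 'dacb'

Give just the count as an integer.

1. 'dbbc' → no match
2. 'bdab' → no match
3. 'dbaba' → no match
4. 'bab' → match
5. 'dacb' → no match
Total matched: 1

1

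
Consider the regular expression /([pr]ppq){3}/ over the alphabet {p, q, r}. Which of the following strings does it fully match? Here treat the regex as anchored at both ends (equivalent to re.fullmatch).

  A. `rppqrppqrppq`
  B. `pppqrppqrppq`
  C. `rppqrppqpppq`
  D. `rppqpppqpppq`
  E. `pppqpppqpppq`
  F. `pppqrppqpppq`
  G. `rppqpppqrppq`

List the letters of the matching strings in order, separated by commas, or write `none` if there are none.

A, B, C, D, E, F, G

A → match
B → match
C → match
D → match
E → match
F → match
G → match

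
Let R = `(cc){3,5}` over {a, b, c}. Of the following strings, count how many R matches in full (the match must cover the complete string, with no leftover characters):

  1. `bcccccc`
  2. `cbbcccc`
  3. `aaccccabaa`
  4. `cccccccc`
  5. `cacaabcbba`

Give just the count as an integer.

1

1 → no match — must start with `cc`
2 → no match — must start with `cc`
3 → no match — must start with `cc`
4 → match
5 → no match — must start with `cc`
Total matched: 1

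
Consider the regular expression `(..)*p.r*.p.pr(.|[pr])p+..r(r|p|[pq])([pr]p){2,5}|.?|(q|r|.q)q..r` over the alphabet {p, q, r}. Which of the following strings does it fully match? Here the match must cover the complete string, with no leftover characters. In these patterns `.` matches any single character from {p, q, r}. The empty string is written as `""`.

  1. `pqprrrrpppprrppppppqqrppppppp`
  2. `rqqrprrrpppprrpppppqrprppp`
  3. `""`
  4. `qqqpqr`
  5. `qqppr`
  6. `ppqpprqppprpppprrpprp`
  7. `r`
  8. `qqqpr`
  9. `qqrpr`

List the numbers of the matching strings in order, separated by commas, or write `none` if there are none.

1 → match
2 → match
3 → match
4 → match
5 → match
6 → match
7 → match
8 → match
9 → match

1, 2, 3, 4, 5, 6, 7, 8, 9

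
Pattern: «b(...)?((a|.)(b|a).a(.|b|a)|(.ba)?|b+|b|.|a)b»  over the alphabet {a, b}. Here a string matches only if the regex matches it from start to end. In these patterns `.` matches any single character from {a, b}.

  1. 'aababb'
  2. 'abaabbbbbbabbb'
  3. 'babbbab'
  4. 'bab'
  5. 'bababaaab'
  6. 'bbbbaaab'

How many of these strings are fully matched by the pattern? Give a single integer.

1

1 → no match — must start with 'b'
2 → no match — must start with 'b'
3 → no match
4 → match
5 → no match
6 → no match
Total matched: 1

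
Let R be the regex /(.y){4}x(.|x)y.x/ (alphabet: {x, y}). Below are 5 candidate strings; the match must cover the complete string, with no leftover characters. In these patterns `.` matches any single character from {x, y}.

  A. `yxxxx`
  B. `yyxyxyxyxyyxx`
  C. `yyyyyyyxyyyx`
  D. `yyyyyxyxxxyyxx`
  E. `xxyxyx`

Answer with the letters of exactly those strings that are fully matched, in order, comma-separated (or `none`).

A → no match
B → match
C → no match
D → no match
E → no match

B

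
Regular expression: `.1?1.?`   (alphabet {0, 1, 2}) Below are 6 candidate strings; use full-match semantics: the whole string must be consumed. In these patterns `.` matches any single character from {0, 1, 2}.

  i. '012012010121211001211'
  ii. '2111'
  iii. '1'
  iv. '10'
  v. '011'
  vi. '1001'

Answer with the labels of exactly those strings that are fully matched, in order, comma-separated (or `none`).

i → no match
ii. '2111' → match
iii. '1' → no match
iv. '10' → no match
v. '011' → match
vi. '1001' → no match

ii, v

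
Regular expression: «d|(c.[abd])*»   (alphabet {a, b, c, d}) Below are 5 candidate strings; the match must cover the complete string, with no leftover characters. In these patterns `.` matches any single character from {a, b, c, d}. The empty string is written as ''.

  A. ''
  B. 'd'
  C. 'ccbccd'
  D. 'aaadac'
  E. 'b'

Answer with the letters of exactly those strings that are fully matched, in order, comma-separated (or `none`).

A, B, C

A. '' → match
B. 'd' → match
C. 'ccbccd' → match
D. 'aaadac' → no match
E. 'b' → no match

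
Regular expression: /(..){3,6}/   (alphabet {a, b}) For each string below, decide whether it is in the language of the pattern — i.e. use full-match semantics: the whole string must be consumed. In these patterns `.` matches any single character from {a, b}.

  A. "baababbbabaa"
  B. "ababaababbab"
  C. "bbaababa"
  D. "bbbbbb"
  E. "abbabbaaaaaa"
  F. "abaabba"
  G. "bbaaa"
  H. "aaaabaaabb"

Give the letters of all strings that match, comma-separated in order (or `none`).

A → match
B → match
C → match
D → match
E → match
F → no match
G → no match
H → match

A, B, C, D, E, H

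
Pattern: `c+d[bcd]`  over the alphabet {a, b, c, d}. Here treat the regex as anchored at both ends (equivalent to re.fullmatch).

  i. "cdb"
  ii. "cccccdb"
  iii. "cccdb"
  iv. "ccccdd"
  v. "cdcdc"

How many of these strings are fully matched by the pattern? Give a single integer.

i → match
ii → match
iii → match
iv → match
v → no match
Total matched: 4

4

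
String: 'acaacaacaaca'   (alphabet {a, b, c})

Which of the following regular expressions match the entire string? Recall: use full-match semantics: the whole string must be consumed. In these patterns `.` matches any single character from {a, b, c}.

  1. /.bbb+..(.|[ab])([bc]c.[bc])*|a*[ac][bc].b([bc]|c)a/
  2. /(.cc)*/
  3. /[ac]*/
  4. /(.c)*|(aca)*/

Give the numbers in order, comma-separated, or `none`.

3, 4

1 → no match
2 → no match
3 → match
4 → match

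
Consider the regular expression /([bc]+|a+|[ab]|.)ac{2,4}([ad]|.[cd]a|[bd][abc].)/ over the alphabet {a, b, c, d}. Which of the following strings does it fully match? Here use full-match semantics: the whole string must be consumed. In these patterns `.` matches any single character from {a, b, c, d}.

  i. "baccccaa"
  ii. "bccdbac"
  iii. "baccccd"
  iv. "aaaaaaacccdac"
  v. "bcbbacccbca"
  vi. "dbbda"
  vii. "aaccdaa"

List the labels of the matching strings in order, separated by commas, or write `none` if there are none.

i → no match
ii → no match
iii → match
iv → match
v → match
vi → no match
vii → match

iii, iv, v, vii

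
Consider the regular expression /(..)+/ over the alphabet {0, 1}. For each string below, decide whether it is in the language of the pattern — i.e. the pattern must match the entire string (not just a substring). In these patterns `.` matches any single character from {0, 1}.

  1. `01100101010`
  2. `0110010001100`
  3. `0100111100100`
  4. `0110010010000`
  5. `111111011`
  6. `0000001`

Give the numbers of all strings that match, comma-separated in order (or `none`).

1 → no match
2 → no match
3 → no match
4 → no match
5 → no match
6 → no match

none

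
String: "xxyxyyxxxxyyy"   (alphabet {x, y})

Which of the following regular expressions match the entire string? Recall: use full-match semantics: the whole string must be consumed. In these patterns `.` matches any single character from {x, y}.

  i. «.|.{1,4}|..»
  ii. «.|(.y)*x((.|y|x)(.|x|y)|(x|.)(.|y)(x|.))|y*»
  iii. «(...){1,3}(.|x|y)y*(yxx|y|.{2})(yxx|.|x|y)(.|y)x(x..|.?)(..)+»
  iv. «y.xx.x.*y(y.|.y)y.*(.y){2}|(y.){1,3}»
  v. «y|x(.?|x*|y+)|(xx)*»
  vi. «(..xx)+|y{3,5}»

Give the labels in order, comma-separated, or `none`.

i → no match
ii → no match
iii → match
iv → no match — must start with "y"
v → no match
vi → no match

iii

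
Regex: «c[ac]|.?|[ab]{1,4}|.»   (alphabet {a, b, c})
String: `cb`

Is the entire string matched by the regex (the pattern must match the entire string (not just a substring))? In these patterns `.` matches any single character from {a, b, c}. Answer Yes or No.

No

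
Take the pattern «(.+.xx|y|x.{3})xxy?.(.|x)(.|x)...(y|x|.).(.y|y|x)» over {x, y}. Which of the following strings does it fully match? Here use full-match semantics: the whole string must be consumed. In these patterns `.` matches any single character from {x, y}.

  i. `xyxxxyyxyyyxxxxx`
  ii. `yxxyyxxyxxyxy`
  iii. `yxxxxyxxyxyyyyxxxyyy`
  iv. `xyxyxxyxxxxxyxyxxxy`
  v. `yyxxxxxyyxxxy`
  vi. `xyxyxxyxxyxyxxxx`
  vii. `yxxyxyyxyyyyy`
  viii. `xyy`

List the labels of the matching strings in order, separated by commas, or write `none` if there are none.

i → no match
ii → match
iii → no match
iv → no match
v → no match
vi → match
vii → match
viii → no match

ii, vi, vii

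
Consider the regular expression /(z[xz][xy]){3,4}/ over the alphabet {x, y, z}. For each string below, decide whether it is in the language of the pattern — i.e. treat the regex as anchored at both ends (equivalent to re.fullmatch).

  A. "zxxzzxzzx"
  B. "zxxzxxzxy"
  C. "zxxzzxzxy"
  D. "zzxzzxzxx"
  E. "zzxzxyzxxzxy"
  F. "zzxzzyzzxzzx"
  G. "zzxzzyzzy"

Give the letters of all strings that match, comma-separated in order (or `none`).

A, B, C, D, E, F, G

A → match
B → match
C → match
D → match
E → match
F → match
G → match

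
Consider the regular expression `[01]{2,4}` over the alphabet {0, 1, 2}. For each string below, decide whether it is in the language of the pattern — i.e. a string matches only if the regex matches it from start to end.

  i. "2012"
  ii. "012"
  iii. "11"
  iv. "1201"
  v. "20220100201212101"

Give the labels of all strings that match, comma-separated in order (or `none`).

iii

i. "2012" → no match
ii. "012" → no match
iii. "11" → match
iv. "1201" → no match
v → no match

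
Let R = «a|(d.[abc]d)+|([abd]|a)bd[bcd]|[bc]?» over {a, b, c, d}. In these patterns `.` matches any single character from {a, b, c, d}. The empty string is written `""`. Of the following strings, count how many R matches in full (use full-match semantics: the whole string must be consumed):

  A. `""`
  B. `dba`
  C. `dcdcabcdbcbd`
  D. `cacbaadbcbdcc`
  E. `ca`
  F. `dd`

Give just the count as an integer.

A → match
B → no match
C → no match
D → no match
E → no match
F → no match
Total matched: 1

1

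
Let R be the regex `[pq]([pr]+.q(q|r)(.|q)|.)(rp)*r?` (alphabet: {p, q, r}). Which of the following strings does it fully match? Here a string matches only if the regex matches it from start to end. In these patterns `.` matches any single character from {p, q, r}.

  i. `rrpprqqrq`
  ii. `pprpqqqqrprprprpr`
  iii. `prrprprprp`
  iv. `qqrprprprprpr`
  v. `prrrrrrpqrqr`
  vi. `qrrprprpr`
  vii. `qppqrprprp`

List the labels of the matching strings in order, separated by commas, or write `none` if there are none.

i → no match
ii → match
iii → match
iv → match
v → match
vi → match
vii → match

ii, iii, iv, v, vi, vii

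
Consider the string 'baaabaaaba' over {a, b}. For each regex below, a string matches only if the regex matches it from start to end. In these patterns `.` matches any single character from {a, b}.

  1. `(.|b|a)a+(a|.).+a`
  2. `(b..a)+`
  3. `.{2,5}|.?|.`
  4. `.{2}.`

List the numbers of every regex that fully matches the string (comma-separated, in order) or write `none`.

1 → match
2 → no match
3 → no match
4 → no match

1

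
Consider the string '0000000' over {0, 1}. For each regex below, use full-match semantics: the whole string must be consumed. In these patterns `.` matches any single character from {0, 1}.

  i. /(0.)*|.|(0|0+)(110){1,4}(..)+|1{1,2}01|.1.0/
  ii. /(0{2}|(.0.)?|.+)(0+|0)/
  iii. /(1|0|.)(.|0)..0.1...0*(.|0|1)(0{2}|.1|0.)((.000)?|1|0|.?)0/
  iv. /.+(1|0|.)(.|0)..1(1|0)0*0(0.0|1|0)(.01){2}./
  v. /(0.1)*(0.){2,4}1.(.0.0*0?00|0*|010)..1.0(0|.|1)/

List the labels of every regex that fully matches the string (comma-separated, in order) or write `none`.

ii

i → no match
ii → match
iii → no match
iv → no match
v → no match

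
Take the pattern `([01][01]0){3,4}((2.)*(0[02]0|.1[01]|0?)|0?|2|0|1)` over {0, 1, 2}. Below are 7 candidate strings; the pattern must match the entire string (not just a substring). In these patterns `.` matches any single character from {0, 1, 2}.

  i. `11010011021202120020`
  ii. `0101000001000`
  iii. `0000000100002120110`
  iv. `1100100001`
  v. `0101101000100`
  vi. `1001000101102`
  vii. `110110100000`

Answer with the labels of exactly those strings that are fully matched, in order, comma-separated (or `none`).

i → match
ii → match
iii → match
iv → match
v → match
vi → match
vii → match

i, ii, iii, iv, v, vi, vii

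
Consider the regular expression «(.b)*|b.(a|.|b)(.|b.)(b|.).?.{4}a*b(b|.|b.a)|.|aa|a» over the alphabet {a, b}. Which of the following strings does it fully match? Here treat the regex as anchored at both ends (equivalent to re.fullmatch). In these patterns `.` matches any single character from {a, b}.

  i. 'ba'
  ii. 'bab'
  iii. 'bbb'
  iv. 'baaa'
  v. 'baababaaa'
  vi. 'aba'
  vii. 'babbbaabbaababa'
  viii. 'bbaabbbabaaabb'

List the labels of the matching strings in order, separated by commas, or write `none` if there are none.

i. 'ba' → no match
ii. 'bab' → no match
iii. 'bbb' → no match
iv. 'baaa' → no match
v. 'baababaaa' → no match
vi. 'aba' → no match
vii → no match
viii → match

viii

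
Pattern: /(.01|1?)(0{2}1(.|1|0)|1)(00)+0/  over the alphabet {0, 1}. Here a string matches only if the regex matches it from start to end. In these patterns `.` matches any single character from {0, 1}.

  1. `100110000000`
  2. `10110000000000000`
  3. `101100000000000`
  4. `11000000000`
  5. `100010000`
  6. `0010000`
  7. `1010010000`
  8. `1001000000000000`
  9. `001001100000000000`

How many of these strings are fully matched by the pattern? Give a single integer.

1 → match
2 → match
3 → match
4 → match
5 → no match
6 → match
7 → match
8 → match
9 → match
Total matched: 8

8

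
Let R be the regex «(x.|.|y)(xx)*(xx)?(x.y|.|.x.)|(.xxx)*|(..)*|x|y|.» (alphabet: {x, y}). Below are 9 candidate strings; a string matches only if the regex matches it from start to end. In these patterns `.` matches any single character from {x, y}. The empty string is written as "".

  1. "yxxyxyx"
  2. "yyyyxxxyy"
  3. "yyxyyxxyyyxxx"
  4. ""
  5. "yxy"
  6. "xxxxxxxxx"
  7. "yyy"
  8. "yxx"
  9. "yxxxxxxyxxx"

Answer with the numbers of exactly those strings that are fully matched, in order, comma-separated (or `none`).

4, 6

1. "yxxyxyx" → no match
2. "yyyyxxxyy" → no match
3 → no match
4. "" → match
5. "yxy" → no match
6. "xxxxxxxxx" → match
7. "yyy" → no match
8. "yxx" → no match
9. "yxxxxxxyxxx" → no match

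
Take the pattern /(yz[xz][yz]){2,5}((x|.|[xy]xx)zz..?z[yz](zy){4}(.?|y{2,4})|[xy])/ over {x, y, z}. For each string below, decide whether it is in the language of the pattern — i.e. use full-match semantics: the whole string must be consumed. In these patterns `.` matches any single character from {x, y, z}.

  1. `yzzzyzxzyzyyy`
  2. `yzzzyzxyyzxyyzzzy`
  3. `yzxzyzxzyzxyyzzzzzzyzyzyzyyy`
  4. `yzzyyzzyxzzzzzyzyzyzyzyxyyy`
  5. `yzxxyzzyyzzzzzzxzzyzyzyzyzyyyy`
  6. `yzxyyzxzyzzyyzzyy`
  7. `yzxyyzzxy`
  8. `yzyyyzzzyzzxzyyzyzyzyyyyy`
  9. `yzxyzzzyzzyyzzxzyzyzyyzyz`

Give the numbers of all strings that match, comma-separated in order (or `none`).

2, 3, 6

1 → no match
2 → match
3 → match
4 → no match
5 → no match
6 → match
7 → no match
8 → no match
9 → no match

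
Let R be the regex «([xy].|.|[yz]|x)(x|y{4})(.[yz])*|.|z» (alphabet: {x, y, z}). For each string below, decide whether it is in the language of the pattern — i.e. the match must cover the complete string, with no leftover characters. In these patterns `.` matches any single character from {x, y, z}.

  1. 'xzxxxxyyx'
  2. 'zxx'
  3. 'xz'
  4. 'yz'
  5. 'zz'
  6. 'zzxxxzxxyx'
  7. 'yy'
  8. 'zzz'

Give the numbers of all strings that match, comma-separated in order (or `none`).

1 → no match
2 → no match
3 → no match
4 → no match
5 → no match
6 → no match
7 → no match
8 → no match

none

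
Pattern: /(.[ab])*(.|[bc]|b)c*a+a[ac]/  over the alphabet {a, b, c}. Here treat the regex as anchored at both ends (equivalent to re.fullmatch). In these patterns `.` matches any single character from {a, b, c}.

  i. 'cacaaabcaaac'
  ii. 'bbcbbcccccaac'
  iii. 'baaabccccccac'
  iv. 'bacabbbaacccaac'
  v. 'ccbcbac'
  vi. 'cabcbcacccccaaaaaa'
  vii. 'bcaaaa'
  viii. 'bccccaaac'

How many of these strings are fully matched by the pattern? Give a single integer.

5

i. 'cacaaabcaaac' → match
ii → match
iii → no match
iv → match
v. 'ccbcbac' → no match
vi → no match
vii. 'bcaaaa' → match
viii. 'bccccaaac' → match
Total matched: 5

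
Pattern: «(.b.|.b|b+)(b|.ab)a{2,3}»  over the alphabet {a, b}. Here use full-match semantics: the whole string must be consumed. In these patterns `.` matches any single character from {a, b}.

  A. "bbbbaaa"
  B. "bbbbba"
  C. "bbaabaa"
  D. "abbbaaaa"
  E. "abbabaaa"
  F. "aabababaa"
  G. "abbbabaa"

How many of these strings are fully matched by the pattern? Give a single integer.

A. "bbbbaaa" → match
B. "bbbbba" → no match
C. "bbaabaa" → match
D. "abbbaaaa" → no match
E. "abbabaaa" → match
F. "aabababaa" → no match
G. "abbbabaa" → match
Total matched: 4

4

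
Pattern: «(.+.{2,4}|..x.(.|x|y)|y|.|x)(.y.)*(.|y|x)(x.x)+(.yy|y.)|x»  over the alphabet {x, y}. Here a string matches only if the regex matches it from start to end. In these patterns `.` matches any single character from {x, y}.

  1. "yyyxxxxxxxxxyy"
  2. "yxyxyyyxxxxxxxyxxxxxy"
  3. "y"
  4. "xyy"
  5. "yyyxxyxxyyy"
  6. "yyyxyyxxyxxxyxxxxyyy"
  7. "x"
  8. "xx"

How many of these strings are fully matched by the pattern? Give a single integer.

1 → match
2 → no match
3 → no match
4 → no match
5 → no match
6 → match
7 → match
8 → no match
Total matched: 3

3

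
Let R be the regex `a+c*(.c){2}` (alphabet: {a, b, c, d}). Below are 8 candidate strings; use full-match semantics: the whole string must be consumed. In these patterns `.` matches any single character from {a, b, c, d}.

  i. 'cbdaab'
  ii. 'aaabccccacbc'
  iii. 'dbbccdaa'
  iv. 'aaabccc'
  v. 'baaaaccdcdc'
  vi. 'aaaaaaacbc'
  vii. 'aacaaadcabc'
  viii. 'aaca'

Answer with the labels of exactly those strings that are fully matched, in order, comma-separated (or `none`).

i. 'cbdaab' → no match — must start with 'a'
ii. 'aaabccccacbc' → no match
iii. 'dbbccdaa' → no match — must start with 'a'
iv. 'aaabccc' → match
v. 'baaaaccdcdc' → no match — must start with 'a'
vi. 'aaaaaaacbc' → match
vii. 'aacaaadcabc' → no match
viii. 'aaca' → no match — must end with 'c'

iv, vi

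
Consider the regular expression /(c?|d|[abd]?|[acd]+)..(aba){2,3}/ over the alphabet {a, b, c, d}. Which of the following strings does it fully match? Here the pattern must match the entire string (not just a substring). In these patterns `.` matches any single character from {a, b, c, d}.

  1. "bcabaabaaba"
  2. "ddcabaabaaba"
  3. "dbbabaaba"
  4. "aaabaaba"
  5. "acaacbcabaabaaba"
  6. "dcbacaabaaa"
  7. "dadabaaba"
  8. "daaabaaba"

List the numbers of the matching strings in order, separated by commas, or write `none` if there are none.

1 → match
2 → match
3 → match
4 → match
5 → match
6 → no match — must end with "aba"
7 → match
8 → match

1, 2, 3, 4, 5, 7, 8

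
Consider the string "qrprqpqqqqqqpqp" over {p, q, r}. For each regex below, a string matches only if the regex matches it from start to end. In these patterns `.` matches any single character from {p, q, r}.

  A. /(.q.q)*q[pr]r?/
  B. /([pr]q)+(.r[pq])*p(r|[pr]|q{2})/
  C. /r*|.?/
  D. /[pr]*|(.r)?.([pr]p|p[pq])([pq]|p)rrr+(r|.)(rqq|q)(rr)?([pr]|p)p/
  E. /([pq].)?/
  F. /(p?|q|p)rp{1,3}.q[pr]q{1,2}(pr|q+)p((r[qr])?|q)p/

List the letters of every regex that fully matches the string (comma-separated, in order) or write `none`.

A → no match
B → no match
C → no match
D → no match
E → no match
F → match

F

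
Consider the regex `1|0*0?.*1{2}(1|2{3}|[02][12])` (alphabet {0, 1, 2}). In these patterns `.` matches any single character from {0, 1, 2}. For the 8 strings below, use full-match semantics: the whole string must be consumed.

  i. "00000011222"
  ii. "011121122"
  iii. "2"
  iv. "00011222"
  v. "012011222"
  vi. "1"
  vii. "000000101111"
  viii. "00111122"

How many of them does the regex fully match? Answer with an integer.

i → match
ii → match
iii → no match
iv → match
v → match
vi → match
vii → match
viii → match
Total matched: 7

7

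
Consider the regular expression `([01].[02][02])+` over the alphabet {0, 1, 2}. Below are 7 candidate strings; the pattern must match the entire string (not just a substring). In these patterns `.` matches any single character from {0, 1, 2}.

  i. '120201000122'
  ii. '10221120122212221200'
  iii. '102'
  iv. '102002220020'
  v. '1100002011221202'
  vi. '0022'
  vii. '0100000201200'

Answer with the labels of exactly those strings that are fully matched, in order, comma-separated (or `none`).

i → match
ii → match
iii → no match
iv → match
v → match
vi → match
vii → no match

i, ii, iv, v, vi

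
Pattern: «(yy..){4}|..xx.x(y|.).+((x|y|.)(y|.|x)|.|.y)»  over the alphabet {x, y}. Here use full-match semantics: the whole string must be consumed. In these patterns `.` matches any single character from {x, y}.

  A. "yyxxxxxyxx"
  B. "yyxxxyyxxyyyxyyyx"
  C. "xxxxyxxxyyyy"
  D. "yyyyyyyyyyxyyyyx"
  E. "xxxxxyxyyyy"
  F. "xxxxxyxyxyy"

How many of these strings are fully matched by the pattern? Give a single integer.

A → match
B → no match
C → match
D → match
E → no match
F → no match
Total matched: 3

3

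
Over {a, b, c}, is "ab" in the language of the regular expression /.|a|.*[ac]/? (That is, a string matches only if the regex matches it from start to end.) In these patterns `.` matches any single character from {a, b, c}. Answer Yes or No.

No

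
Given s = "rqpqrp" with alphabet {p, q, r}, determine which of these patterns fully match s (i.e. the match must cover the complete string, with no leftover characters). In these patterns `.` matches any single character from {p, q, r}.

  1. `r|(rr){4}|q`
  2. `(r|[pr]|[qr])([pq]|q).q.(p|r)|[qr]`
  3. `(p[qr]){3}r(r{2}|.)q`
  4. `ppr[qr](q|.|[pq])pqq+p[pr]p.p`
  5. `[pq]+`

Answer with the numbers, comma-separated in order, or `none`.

1 → no match
2 → match
3 → no match — must start with "p"
4 → no match — must start with "ppr"
5 → no match

2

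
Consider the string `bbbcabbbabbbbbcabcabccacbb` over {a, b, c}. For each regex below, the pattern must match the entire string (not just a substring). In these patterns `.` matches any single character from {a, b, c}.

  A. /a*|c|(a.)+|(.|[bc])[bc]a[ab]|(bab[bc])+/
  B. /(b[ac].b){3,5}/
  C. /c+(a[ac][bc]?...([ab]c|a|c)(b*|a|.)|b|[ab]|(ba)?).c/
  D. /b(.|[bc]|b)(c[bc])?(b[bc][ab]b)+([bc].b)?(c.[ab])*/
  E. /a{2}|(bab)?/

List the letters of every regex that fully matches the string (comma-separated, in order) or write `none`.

D

A → no match
B → no match
C → no match — must start with `c`
D → match
E → no match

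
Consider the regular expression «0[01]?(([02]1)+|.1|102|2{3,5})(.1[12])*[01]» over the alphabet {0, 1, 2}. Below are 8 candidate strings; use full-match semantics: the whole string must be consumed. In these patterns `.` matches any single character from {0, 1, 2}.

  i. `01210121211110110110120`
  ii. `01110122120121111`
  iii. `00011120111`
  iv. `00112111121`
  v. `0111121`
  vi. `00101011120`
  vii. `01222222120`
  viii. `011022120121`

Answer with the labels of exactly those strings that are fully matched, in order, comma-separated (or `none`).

i, ii, iii, iv, v, vi, vii, viii

i → match
ii → match
iii → match
iv → match
v → match
vi → match
vii → match
viii → match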